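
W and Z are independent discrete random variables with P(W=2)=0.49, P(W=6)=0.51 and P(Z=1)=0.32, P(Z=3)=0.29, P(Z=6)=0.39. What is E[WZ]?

14.2612

E[WZ] = Σ_w Σ_z wz · P(W=w)P(Z=z)
 = 2·0.1568 + 6·0.1421 + 12·0.1911 + 6·0.1632 + 18·0.1479 + 36·0.1989
 = 0.3136 + 0.8526 + 2.2932 + 0.9792 + 2.6622 + 7.1604
 = 14.2612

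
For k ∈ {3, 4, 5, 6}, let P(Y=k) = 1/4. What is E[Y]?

4.5

E[Y] = Σ y·P(Y=y)
 = 3·1/4 + 4·1/4 + 5·1/4 + 6·1/4
 = 3/4 + 1 + 5/4 + 3/2
 = 9/2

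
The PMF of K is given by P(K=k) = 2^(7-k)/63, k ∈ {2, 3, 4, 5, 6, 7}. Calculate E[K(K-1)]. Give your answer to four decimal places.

6.9524

E[K(K-1)] = Σ k(k-1)·P(K=k)
 = 2·32/63 + 6·16/63 + 12·8/63 + 20·4/63 + 30·2/63 + 42·1/63
 = 64/63 + 32/21 + 32/21 + 80/63 + 20/21 + 2/3
 = 146/21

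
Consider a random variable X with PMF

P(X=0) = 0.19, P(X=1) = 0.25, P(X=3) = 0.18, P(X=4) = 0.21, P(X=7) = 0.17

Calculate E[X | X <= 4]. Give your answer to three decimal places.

1.964

P(X <= 4) = 0.19 + 0.25 + 0.18 + 0.21 = 0.83.
E[X | X <= 4] = [0·0.19 + 1·0.25 + 3·0.18 + 4·0.21] / 0.83
 = 1.63 / 0.83
 = 163/83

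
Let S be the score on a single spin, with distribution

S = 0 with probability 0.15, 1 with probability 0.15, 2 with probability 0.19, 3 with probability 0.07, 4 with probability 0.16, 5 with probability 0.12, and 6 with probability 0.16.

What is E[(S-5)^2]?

E[(S-5)^2] = Σ (s-5)^2·P(S=s)
 = 25·0.15 + 16·0.15 + 9·0.19 + 4·0.07 + 1·0.16 + 0·0.12 + 1·0.16
 = 3.75 + 2.4 + 1.71 + 0.28 + 0.16 + 0 + 0.16
 = 8.46

8.46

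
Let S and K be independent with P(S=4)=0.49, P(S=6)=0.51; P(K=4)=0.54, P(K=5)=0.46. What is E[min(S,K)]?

E[min(S,K)] = Σ_s Σ_k min(s,k) · P(S=s)P(K=k)
 = 4·0.2646 + 4·0.2254 + 4·0.2754 + 5·0.2346
 = 1.0584 + 0.9016 + 1.1016 + 1.173
 = 4.2346

4.2346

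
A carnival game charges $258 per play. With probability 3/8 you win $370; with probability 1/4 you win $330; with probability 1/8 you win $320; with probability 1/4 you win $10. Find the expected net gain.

E[payout] = 370·3/8 + 330·1/4 + 320·1/8 + 10·1/4
 = 555/4 + 165/2 + 40 + 5/2
 = 1055/4
Net = 1055/4 - 258 = 23/4

5.75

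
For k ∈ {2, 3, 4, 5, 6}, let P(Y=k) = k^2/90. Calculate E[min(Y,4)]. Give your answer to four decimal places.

3.8111

E[min(Y,4)] = Σ min(y,4)·P(Y=y)
 = 2·2/45 + 3·1/10 + 4·8/45 + 4·5/18 + 4·2/5
 = 4/45 + 3/10 + 32/45 + 10/9 + 8/5
 = 343/90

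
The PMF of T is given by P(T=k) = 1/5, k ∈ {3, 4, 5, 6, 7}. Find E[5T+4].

E[5T+4] = Σ (5t+4)·P(T=t)
 = 19·1/5 + 24·1/5 + 29·1/5 + 34·1/5 + 39·1/5
 = 19/5 + 24/5 + 29/5 + 34/5 + 39/5
 = 29

29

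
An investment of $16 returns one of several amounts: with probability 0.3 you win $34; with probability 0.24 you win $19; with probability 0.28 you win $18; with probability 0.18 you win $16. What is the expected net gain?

6.68

E[payout] = 34·0.3 + 19·0.24 + 18·0.28 + 16·0.18
 = 10.2 + 4.56 + 5.04 + 2.88
 = 22.68
Net = 22.68 - 16 = 6.68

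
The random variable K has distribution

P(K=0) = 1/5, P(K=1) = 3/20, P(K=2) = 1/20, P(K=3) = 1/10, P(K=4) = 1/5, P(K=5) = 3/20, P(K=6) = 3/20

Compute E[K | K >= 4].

P(K >= 4) = 1/5 + 3/20 + 3/20 = 1/2.
E[K | K >= 4] = [4·1/5 + 5·3/20 + 6·3/20] / (1/2)
 = 49/20 / (1/2)
 = 49/10

4.9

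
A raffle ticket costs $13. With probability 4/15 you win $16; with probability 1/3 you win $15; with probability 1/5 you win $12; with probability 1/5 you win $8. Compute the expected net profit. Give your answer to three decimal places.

E[payout] = 16·4/15 + 15·1/3 + 12·1/5 + 8·1/5
 = 64/15 + 5 + 12/5 + 8/5
 = 199/15
Net = 199/15 - 13 = 4/15

0.267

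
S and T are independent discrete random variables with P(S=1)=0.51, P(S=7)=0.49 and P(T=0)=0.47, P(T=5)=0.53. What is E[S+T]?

6.59

E[S+T] = Σ_s Σ_t (s+t) · P(S=s)P(T=t)
 = 1·0.2397 + 6·0.2703 + 7·0.2303 + 12·0.2597
 = 0.2397 + 1.6218 + 1.6121 + 3.1164
 = 6.59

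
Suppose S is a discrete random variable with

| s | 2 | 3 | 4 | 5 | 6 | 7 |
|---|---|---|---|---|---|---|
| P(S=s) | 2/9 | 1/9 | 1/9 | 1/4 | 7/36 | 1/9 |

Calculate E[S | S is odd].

P(S is odd) = 1/9 + 1/4 + 1/9 = 17/36.
E[S | S is odd] = [3·1/9 + 5·1/4 + 7·1/9] / (17/36)
 = 85/36 / (17/36)
 = 5

5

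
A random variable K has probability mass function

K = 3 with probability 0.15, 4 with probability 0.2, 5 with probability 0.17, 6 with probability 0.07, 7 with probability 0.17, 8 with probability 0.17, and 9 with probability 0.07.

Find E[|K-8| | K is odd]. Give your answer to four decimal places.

2.6786

P(K is odd) = 0.15 + 0.17 + 0.17 + 0.07 = 0.56.
E[|K-8| | K is odd] = [5·0.15 + 3·0.17 + 1·0.17 + 1·0.07] / 0.56
 = 1.5 / 0.56
 = 75/28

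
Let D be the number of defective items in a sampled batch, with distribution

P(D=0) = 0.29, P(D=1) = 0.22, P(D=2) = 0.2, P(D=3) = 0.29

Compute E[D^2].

3.63

E[D^2] = Σ d^2·P(D=d)
 = 0·0.29 + 1·0.22 + 4·0.2 + 9·0.29
 = 0 + 0.22 + 0.8 + 2.61
 = 3.63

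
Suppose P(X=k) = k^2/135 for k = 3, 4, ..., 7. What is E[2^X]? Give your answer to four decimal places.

E[2^X] = Σ 2^x·P(X=x)
 = 8·1/15 + 16·16/135 + 32·5/27 + 64·4/15 + 128·49/135
 = 8/15 + 256/135 + 160/27 + 256/15 + 6272/135
 = 9704/135

71.8815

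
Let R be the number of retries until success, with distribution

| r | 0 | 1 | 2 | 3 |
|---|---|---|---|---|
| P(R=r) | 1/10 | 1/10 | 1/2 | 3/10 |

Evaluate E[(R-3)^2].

1.8

E[(R-3)^2] = Σ (r-3)^2·P(R=r)
 = 9·1/10 + 4·1/10 + 1·1/2 + 0·3/10
 = 9/10 + 2/5 + 1/2 + 0
 = 9/5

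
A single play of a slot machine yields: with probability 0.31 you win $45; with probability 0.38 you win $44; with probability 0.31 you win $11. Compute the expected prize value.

34.08

E[payout] = 45·0.31 + 44·0.38 + 11·0.31
 = 13.95 + 16.72 + 3.41
 = 34.08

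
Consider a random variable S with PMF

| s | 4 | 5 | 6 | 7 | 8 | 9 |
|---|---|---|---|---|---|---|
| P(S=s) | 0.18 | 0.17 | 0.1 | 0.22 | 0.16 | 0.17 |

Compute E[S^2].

45.52

E[S^2] = Σ s^2·P(S=s)
 = 16·0.18 + 25·0.17 + 36·0.1 + 49·0.22 + 64·0.16 + 81·0.17
 = 2.88 + 4.25 + 3.6 + 10.78 + 10.24 + 13.77
 = 45.52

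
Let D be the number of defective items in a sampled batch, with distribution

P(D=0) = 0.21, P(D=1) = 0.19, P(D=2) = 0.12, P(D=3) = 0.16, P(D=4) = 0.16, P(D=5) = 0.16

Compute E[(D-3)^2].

E[(D-3)^2] = Σ (d-3)^2·P(D=d)
 = 9·0.21 + 4·0.19 + 1·0.12 + 0·0.16 + 1·0.16 + 4·0.16
 = 1.89 + 0.76 + 0.12 + 0 + 0.16 + 0.64
 = 3.57

3.57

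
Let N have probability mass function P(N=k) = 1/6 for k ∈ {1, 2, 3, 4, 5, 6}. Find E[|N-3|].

1.5

E[|N-3|] = Σ |n-3|·P(N=n)
 = 2·1/6 + 1·1/6 + 0·1/6 + 1·1/6 + 2·1/6 + 3·1/6
 = 1/3 + 1/6 + 0 + 1/6 + 1/3 + 1/2
 = 3/2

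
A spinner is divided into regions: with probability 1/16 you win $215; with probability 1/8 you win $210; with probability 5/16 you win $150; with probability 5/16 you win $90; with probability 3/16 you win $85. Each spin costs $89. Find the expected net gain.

E[payout] = 215·1/16 + 210·1/8 + 150·5/16 + 90·5/16 + 85·3/16
 = 215/16 + 105/4 + 375/8 + 225/8 + 255/16
 = 1045/8
Net = 1045/8 - 89 = 333/8

41.625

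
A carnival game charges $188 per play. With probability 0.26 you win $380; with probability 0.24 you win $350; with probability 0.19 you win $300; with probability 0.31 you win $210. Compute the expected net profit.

116.9

E[payout] = 380·0.26 + 350·0.24 + 300·0.19 + 210·0.31
 = 98.8 + 84 + 57 + 65.1
 = 304.9
Net = 304.9 - 188 = 116.9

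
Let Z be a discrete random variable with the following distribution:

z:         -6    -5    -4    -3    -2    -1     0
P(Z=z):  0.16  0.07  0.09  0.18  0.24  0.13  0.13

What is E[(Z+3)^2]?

E[(Z+3)^2] = Σ (z+3)^2·P(Z=z)
 = 9·0.16 + 4·0.07 + 1·0.09 + 0·0.18 + 1·0.24 + 4·0.13 + 9·0.13
 = 1.44 + 0.28 + 0.09 + 0 + 0.24 + 0.52 + 1.17
 = 3.74

3.74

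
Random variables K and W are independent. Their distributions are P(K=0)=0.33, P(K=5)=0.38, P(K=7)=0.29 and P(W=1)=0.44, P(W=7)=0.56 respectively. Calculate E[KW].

17.1348

E[KW] = Σ_k Σ_w kw · P(K=k)P(W=w)
 = 0·0.1452 + 0·0.1848 + 5·0.1672 + 35·0.2128 + 7·0.1276 + 49·0.1624
 = 0 + 0 + 0.836 + 7.448 + 0.8932 + 7.9576
 = 17.1348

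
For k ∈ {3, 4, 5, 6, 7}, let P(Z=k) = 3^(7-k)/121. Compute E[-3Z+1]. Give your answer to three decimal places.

-9.438

E[-3Z+1] = Σ (-3z+1)·P(Z=z)
 = (-8)·81/121 + (-11)·27/121 + (-14)·9/121 + (-17)·3/121 + (-20)·1/121
 = (-648/121) + (-27/11) + (-126/121) + (-51/121) + (-20/121)
 = -1142/121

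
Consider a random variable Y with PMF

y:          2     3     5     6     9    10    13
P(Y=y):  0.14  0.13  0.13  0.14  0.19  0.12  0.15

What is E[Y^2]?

62.76

E[Y^2] = Σ y^2·P(Y=y)
 = 4·0.14 + 9·0.13 + 25·0.13 + 36·0.14 + 81·0.19 + 100·0.12 + 169·0.15
 = 0.56 + 1.17 + 3.25 + 5.04 + 15.39 + 12 + 25.35
 = 62.76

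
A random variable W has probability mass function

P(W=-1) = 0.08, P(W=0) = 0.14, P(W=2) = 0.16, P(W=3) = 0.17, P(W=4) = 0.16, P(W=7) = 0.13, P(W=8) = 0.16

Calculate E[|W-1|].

3.18

E[|W-1|] = Σ |w-1|·P(W=w)
 = 2·0.08 + 1·0.14 + 1·0.16 + 2·0.17 + 3·0.16 + 6·0.13 + 7·0.16
 = 0.16 + 0.14 + 0.16 + 0.34 + 0.48 + 0.78 + 1.12
 = 3.18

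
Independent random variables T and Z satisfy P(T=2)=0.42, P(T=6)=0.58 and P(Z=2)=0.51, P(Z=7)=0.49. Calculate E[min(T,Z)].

E[min(T,Z)] = Σ_t Σ_z min(t,z) · P(T=t)P(Z=z)
 = 2·0.2142 + 2·0.2058 + 2·0.2958 + 6·0.2842
 = 0.4284 + 0.4116 + 0.5916 + 1.7052
 = 3.1368

3.1368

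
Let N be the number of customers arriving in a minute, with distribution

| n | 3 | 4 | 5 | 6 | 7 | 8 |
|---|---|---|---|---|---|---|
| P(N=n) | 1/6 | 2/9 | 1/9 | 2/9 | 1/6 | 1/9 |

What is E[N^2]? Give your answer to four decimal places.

31.1111

E[N^2] = Σ n^2·P(N=n)
 = 9·1/6 + 16·2/9 + 25·1/9 + 36·2/9 + 49·1/6 + 64·1/9
 = 3/2 + 32/9 + 25/9 + 8 + 49/6 + 64/9
 = 280/9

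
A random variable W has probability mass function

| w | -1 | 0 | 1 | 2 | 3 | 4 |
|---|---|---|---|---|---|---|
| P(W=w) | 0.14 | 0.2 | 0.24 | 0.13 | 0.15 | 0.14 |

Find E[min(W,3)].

E[min(W,3)] = Σ min(w,3)·P(W=w)
 = (-1)·0.14 + 0·0.2 + 1·0.24 + 2·0.13 + 3·0.15 + 3·0.14
 = (-0.14) + 0 + 0.24 + 0.26 + 0.45 + 0.42
 = 1.23

1.23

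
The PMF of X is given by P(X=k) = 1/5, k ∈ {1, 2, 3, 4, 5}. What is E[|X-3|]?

E[|X-3|] = Σ |x-3|·P(X=x)
 = 2·1/5 + 1·1/5 + 0·1/5 + 1·1/5 + 2·1/5
 = 2/5 + 1/5 + 0 + 1/5 + 2/5
 = 6/5

1.2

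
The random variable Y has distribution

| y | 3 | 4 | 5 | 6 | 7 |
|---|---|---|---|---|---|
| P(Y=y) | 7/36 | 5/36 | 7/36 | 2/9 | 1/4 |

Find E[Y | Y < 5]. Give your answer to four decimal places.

P(Y < 5) = 7/36 + 5/36 = 1/3.
E[Y | Y < 5] = [3·7/36 + 4·5/36] / (1/3)
 = 41/36 / (1/3)
 = 41/12

3.4167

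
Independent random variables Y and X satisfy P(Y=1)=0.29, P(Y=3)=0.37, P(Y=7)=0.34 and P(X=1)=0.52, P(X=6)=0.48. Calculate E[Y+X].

7.18

E[Y+X] = Σ_y Σ_x (y+x) · P(Y=y)P(X=x)
 = 2·0.1508 + 7·0.1392 + 4·0.1924 + 9·0.1776 + 8·0.1768 + 13·0.1632
 = 0.3016 + 0.9744 + 0.7696 + 1.5984 + 1.4144 + 2.1216
 = 7.18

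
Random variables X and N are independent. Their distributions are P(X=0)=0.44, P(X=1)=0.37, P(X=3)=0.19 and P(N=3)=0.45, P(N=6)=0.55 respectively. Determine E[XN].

4.371

E[XN] = Σ_x Σ_n xn · P(X=x)P(N=n)
 = 0·0.198 + 0·0.242 + 3·0.1665 + 6·0.2035 + 9·0.0855 + 18·0.1045
 = 0 + 0 + 0.4995 + 1.221 + 0.7695 + 1.881
 = 4.371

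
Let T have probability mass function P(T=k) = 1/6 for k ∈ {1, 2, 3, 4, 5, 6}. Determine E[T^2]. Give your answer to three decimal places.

E[T^2] = Σ t^2·P(T=t)
 = 1·1/6 + 4·1/6 + 9·1/6 + 16·1/6 + 25·1/6 + 36·1/6
 = 1/6 + 2/3 + 3/2 + 8/3 + 25/6 + 6
 = 91/6

15.167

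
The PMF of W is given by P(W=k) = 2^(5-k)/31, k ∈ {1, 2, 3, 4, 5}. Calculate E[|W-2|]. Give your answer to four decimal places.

0.8710

E[|W-2|] = Σ |w-2|·P(W=w)
 = 1·16/31 + 0·8/31 + 1·4/31 + 2·2/31 + 3·1/31
 = 16/31 + 0 + 4/31 + 4/31 + 3/31
 = 27/31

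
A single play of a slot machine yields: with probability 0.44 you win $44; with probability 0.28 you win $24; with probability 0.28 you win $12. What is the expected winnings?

E[payout] = 44·0.44 + 24·0.28 + 12·0.28
 = 19.36 + 6.72 + 3.36
 = 29.44

29.44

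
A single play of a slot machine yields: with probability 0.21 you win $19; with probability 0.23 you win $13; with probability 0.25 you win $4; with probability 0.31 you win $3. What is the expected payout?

E[payout] = 19·0.21 + 13·0.23 + 4·0.25 + 3·0.31
 = 3.99 + 2.99 + 1 + 0.93
 = 8.91

8.91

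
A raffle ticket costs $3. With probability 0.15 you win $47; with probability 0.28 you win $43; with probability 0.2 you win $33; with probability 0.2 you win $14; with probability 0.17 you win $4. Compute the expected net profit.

E[payout] = 47·0.15 + 43·0.28 + 33·0.2 + 14·0.2 + 4·0.17
 = 7.05 + 12.04 + 6.6 + 2.8 + 0.68
 = 29.17
Net = 29.17 - 3 = 26.17

26.17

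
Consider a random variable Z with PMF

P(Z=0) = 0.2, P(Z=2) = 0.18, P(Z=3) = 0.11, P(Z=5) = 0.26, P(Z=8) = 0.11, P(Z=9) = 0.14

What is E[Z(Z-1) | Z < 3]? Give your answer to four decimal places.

P(Z < 3) = 0.2 + 0.18 = 0.38.
E[Z(Z-1) | Z < 3] = [0·0.2 + 2·0.18] / 0.38
 = 0.36 / 0.38
 = 18/19

0.9474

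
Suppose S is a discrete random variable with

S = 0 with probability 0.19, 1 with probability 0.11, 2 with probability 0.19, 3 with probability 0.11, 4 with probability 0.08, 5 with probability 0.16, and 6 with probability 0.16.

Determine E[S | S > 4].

P(S > 4) = 0.16 + 0.16 = 0.32.
E[S | S > 4] = [5·0.16 + 6·0.16] / 0.32
 = 1.76 / 0.32
 = 11/2

5.5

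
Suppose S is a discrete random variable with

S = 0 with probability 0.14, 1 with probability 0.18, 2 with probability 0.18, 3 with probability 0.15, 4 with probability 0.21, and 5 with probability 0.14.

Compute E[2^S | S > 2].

P(S > 2) = 0.15 + 0.21 + 0.14 = 0.5.
E[2^S | S > 2] = [8·0.15 + 16·0.21 + 32·0.14] / 0.5
 = 9.04 / 0.5
 = 452/25

18.08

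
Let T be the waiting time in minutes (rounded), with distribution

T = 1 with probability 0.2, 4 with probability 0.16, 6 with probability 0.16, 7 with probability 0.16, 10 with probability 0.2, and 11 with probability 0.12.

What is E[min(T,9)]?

5.8

E[min(T,9)] = Σ min(t,9)·P(T=t)
 = 1·0.2 + 4·0.16 + 6·0.16 + 7·0.16 + 9·0.2 + 9·0.12
 = 0.2 + 0.64 + 0.96 + 1.12 + 1.8 + 1.08
 = 5.8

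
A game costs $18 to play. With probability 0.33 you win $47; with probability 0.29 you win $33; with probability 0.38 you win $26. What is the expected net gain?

16.96

E[payout] = 47·0.33 + 33·0.29 + 26·0.38
 = 15.51 + 9.57 + 9.88
 = 34.96
Net = 34.96 - 18 = 16.96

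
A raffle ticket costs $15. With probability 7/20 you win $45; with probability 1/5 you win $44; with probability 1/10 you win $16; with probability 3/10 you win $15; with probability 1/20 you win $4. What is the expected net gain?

E[payout] = 45·7/20 + 44·1/5 + 16·1/10 + 15·3/10 + 4·1/20
 = 63/4 + 44/5 + 8/5 + 9/2 + 1/5
 = 617/20
Net = 617/20 - 15 = 317/20

15.85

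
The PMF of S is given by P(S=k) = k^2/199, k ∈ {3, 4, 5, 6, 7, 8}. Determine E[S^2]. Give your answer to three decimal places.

E[S^2] = Σ s^2·P(S=s)
 = 9·9/199 + 16·16/199 + 25·25/199 + 36·36/199 + 49·49/199 + 64·64/199
 = 81/199 + 256/199 + 625/199 + 1296/199 + 2401/199 + 4096/199
 = 8755/199

43.995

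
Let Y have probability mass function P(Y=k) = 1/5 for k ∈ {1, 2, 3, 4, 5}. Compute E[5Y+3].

E[5Y+3] = Σ (5y+3)·P(Y=y)
 = 8·1/5 + 13·1/5 + 18·1/5 + 23·1/5 + 28·1/5
 = 8/5 + 13/5 + 18/5 + 23/5 + 28/5
 = 18

18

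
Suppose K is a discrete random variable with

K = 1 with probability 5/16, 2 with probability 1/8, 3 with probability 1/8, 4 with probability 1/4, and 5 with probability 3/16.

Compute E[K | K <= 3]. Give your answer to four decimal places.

P(K <= 3) = 5/16 + 1/8 + 1/8 = 9/16.
E[K | K <= 3] = [1·5/16 + 2·1/8 + 3·1/8] / (9/16)
 = 15/16 / (9/16)
 = 5/3

1.6667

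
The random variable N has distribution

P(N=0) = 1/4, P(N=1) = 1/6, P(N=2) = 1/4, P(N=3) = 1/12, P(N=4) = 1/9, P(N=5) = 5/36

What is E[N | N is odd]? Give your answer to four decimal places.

P(N is odd) = 1/6 + 1/12 + 5/36 = 7/18.
E[N | N is odd] = [1·1/6 + 3·1/12 + 5·5/36] / (7/18)
 = 10/9 / (7/18)
 = 20/7

2.8571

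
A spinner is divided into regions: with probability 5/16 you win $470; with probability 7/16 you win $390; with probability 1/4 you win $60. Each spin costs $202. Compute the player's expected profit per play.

E[payout] = 470·5/16 + 390·7/16 + 60·1/4
 = 1175/8 + 1365/8 + 15
 = 665/2
Net = 665/2 - 202 = 261/2

130.5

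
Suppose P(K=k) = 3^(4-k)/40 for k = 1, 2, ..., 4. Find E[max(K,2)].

E[max(K,2)] = Σ max(k,2)·P(K=k)
 = 2·27/40 + 2·9/40 + 3·3/40 + 4·1/40
 = 27/20 + 9/20 + 9/40 + 1/10
 = 17/8

2.125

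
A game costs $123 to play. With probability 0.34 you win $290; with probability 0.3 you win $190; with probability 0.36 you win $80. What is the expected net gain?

61.4

E[payout] = 290·0.34 + 190·0.3 + 80·0.36
 = 98.6 + 57 + 28.8
 = 184.4
Net = 184.4 - 123 = 61.4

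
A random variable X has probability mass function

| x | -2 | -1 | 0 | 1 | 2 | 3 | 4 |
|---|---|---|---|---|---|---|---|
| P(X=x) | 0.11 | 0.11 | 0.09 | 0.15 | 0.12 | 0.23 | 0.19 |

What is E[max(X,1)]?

E[max(X,1)] = Σ max(x,1)·P(X=x)
 = 1·0.11 + 1·0.11 + 1·0.09 + 1·0.15 + 2·0.12 + 3·0.23 + 4·0.19
 = 0.11 + 0.11 + 0.09 + 0.15 + 0.24 + 0.69 + 0.76
 = 2.15

2.15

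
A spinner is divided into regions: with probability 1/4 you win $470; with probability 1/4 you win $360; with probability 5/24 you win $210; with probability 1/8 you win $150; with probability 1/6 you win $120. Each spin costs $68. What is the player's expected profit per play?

E[payout] = 470·1/4 + 360·1/4 + 210·5/24 + 150·1/8 + 120·1/6
 = 235/2 + 90 + 175/4 + 75/4 + 20
 = 290
Net = 290 - 68 = 222

222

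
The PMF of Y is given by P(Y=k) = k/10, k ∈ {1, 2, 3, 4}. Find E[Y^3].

E[Y^3] = Σ y^3·P(Y=y)
 = 1·1/10 + 8·1/5 + 27·3/10 + 64·2/5
 = 1/10 + 8/5 + 81/10 + 128/5
 = 177/5

35.4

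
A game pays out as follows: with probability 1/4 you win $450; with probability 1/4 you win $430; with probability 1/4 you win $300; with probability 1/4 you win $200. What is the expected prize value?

E[payout] = 450·1/4 + 430·1/4 + 300·1/4 + 200·1/4
 = 225/2 + 215/2 + 75 + 50
 = 345

345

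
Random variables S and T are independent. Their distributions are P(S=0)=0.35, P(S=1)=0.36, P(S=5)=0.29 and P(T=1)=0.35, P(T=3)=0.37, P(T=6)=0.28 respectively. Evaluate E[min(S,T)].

E[min(S,T)] = Σ_s Σ_t min(s,t) · P(S=s)P(T=t)
 = 0·0.1225 + 0·0.1295 + 0·0.098 + 1·0.126 + 1·0.1332 + 1·0.1008 + 1·0.1015 + 3·0.1073 + 5·0.0812
 = 0 + 0 + 0 + 0.126 + 0.1332 + 0.1008 + 0.1015 + 0.3219 + 0.406
 = 1.1894

1.1894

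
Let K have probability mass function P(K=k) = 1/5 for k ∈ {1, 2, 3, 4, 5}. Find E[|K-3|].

1.2

E[|K-3|] = Σ |k-3|·P(K=k)
 = 2·1/5 + 1·1/5 + 0·1/5 + 1·1/5 + 2·1/5
 = 2/5 + 1/5 + 0 + 1/5 + 2/5
 = 6/5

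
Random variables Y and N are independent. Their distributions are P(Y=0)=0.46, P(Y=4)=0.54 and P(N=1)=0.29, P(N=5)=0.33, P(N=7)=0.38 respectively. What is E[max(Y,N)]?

E[max(Y,N)] = Σ_y Σ_n max(y,n) · P(Y=y)P(N=n)
 = 1·0.1334 + 5·0.1518 + 7·0.1748 + 4·0.1566 + 5·0.1782 + 7·0.2052
 = 0.1334 + 0.759 + 1.2236 + 0.6264 + 0.891 + 1.4364
 = 5.0698

5.0698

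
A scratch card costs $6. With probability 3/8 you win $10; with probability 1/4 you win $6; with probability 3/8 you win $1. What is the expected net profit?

E[payout] = 10·3/8 + 6·1/4 + 1·3/8
 = 15/4 + 3/2 + 3/8
 = 45/8
Net = 45/8 - 6 = -3/8

-0.375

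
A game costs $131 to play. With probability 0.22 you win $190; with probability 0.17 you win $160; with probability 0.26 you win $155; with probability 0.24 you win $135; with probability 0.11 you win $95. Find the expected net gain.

21.15

E[payout] = 190·0.22 + 160·0.17 + 155·0.26 + 135·0.24 + 95·0.11
 = 41.8 + 27.2 + 40.3 + 32.4 + 10.45
 = 152.15
Net = 152.15 - 131 = 21.15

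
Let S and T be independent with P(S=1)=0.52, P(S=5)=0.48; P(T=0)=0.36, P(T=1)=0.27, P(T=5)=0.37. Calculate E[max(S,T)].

3.6896

E[max(S,T)] = Σ_s Σ_t max(s,t) · P(S=s)P(T=t)
 = 1·0.1872 + 1·0.1404 + 5·0.1924 + 5·0.1728 + 5·0.1296 + 5·0.1776
 = 0.1872 + 0.1404 + 0.962 + 0.864 + 0.648 + 0.888
 = 3.6896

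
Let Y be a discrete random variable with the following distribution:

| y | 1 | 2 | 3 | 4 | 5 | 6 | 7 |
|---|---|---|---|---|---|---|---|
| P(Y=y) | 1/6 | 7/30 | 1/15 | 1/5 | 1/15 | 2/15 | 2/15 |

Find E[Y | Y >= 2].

P(Y >= 2) = 7/30 + 1/15 + 1/5 + 1/15 + 2/15 + 2/15 = 5/6.
E[Y | Y >= 2] = [2·7/30 + 3·1/15 + 4·1/5 + 5·1/15 + 6·2/15 + 7·2/15] / (5/6)
 = 53/15 / (5/6)
 = 106/25

4.24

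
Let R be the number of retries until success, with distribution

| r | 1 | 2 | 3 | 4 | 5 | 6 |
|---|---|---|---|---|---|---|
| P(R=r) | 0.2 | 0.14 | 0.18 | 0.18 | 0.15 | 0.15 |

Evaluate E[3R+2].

E[3R+2] = Σ (3r+2)·P(R=r)
 = 5·0.2 + 8·0.14 + 11·0.18 + 14·0.18 + 17·0.15 + 20·0.15
 = 1 + 1.12 + 1.98 + 2.52 + 2.55 + 3
 = 12.17

12.17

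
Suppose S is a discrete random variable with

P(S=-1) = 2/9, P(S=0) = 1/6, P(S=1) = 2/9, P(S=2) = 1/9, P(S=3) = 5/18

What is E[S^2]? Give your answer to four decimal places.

E[S^2] = Σ s^2·P(S=s)
 = 1·2/9 + 0·1/6 + 1·2/9 + 4·1/9 + 9·5/18
 = 2/9 + 0 + 2/9 + 4/9 + 5/2
 = 61/18

3.3889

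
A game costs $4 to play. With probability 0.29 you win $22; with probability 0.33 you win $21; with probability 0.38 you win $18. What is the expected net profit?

E[payout] = 22·0.29 + 21·0.33 + 18·0.38
 = 6.38 + 6.93 + 6.84
 = 20.15
Net = 20.15 - 4 = 16.15

16.15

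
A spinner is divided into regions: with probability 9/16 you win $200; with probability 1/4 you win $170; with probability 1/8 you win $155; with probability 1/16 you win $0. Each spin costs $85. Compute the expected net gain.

E[payout] = 200·9/16 + 170·1/4 + 155·1/8 + 0·1/16
 = 225/2 + 85/2 + 155/8 + 0
 = 1395/8
Net = 1395/8 - 85 = 715/8

89.375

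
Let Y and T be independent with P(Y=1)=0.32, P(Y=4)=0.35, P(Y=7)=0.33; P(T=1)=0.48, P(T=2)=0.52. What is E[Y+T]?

E[Y+T] = Σ_y Σ_t (y+t) · P(Y=y)P(T=t)
 = 2·0.1536 + 3·0.1664 + 5·0.168 + 6·0.182 + 8·0.1584 + 9·0.1716
 = 0.3072 + 0.4992 + 0.84 + 1.092 + 1.2672 + 1.5444
 = 5.55

5.55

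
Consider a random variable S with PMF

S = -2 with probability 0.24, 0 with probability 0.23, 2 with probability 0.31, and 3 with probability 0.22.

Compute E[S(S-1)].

3.38

E[S(S-1)] = Σ s(s-1)·P(S=s)
 = 6·0.24 + 0·0.23 + 2·0.31 + 6·0.22
 = 1.44 + 0 + 0.62 + 1.32
 = 3.38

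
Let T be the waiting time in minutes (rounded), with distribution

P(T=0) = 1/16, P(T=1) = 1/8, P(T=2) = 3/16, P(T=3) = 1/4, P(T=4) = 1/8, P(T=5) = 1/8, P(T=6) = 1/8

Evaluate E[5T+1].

16.625

E[5T+1] = Σ (5t+1)·P(T=t)
 = 1·1/16 + 6·1/8 + 11·3/16 + 16·1/4 + 21·1/8 + 26·1/8 + 31·1/8
 = 1/16 + 3/4 + 33/16 + 4 + 21/8 + 13/4 + 31/8
 = 133/8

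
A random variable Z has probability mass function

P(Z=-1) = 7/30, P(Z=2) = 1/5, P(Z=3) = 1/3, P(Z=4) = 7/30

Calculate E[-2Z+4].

E[-2Z+4] = Σ (-2z+4)·P(Z=z)
 = 6·7/30 + 0·1/5 + (-2)·1/3 + (-4)·7/30
 = 7/5 + 0 + (-2/3) + (-14/15)
 = -1/5

-0.2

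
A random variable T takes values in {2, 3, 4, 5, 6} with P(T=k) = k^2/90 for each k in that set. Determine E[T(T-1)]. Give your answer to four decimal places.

E[T(T-1)] = Σ t(t-1)·P(T=t)
 = 2·2/45 + 6·1/10 + 12·8/45 + 20·5/18 + 30·2/5
 = 4/45 + 3/5 + 32/15 + 50/9 + 12
 = 917/45

20.3778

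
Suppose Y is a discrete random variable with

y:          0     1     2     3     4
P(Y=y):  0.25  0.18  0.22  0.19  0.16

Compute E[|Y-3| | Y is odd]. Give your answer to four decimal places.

P(Y is odd) = 0.18 + 0.19 = 0.37.
E[|Y-3| | Y is odd] = [2·0.18 + 0·0.19] / 0.37
 = 0.36 / 0.37
 = 36/37

0.9730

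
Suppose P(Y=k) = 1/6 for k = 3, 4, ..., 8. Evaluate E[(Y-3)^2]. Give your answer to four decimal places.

9.1667

E[(Y-3)^2] = Σ (y-3)^2·P(Y=y)
 = 0·1/6 + 1·1/6 + 4·1/6 + 9·1/6 + 16·1/6 + 25·1/6
 = 0 + 1/6 + 2/3 + 3/2 + 8/3 + 25/6
 = 55/6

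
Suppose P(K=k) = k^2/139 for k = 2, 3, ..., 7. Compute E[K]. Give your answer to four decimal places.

5.6331

E[K] = Σ k·P(K=k)
 = 2·4/139 + 3·9/139 + 4·16/139 + 5·25/139 + 6·36/139 + 7·49/139
 = 8/139 + 27/139 + 64/139 + 125/139 + 216/139 + 343/139
 = 783/139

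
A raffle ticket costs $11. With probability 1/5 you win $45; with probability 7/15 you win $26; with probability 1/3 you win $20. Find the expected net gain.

E[payout] = 45·1/5 + 26·7/15 + 20·1/3
 = 9 + 182/15 + 20/3
 = 139/5
Net = 139/5 - 11 = 84/5

16.8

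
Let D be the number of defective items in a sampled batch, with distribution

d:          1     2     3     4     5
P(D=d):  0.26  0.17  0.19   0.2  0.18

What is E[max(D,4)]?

E[max(D,4)] = Σ max(d,4)·P(D=d)
 = 4·0.26 + 4·0.17 + 4·0.19 + 4·0.2 + 5·0.18
 = 1.04 + 0.68 + 0.76 + 0.8 + 0.9
 = 4.18

4.18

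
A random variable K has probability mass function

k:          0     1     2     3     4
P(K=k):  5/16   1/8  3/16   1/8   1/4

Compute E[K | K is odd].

2

P(K is odd) = 1/8 + 1/8 = 1/4.
E[K | K is odd] = [1·1/8 + 3·1/8] / (1/4)
 = 1/2 / (1/4)
 = 2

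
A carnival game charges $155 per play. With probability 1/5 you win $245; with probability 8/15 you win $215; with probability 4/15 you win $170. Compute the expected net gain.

E[payout] = 245·1/5 + 215·8/15 + 170·4/15
 = 49 + 344/3 + 136/3
 = 209
Net = 209 - 155 = 54

54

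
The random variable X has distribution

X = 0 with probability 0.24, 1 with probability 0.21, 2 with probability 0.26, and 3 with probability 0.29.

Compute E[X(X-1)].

2.26

E[X(X-1)] = Σ x(x-1)·P(X=x)
 = 0·0.24 + 0·0.21 + 2·0.26 + 6·0.29
 = 0 + 0 + 0.52 + 1.74
 = 2.26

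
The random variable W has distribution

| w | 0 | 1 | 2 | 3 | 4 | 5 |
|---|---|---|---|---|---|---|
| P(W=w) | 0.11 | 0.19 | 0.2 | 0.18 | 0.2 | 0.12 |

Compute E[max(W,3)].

E[max(W,3)] = Σ max(w,3)·P(W=w)
 = 3·0.11 + 3·0.19 + 3·0.2 + 3·0.18 + 4·0.2 + 5·0.12
 = 0.33 + 0.57 + 0.6 + 0.54 + 0.8 + 0.6
 = 3.44

3.44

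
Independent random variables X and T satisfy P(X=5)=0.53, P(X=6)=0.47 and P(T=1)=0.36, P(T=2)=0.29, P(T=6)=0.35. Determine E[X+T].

8.51

E[X+T] = Σ_x Σ_t (x+t) · P(X=x)P(T=t)
 = 6·0.1908 + 7·0.1537 + 11·0.1855 + 7·0.1692 + 8·0.1363 + 12·0.1645
 = 1.1448 + 1.0759 + 2.0405 + 1.1844 + 1.0904 + 1.974
 = 8.51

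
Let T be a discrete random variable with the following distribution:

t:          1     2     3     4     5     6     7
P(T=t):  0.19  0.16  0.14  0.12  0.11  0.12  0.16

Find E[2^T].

E[2^T] = Σ 2^t·P(T=t)
 = 2·0.19 + 4·0.16 + 8·0.14 + 16·0.12 + 32·0.11 + 64·0.12 + 128·0.16
 = 0.38 + 0.64 + 1.12 + 1.92 + 3.52 + 7.68 + 20.48
 = 35.74

35.74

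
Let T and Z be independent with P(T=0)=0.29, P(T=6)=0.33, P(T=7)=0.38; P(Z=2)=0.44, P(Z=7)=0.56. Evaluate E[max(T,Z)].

E[max(T,Z)] = Σ_t Σ_z max(t,z) · P(T=t)P(Z=z)
 = 2·0.1276 + 7·0.1624 + 6·0.1452 + 7·0.1848 + 7·0.1672 + 7·0.2128
 = 0.2552 + 1.1368 + 0.8712 + 1.2936 + 1.1704 + 1.4896
 = 6.2168

6.2168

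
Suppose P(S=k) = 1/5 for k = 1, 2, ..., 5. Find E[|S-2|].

1.4

E[|S-2|] = Σ |s-2|·P(S=s)
 = 1·1/5 + 0·1/5 + 1·1/5 + 2·1/5 + 3·1/5
 = 1/5 + 0 + 1/5 + 2/5 + 3/5
 = 7/5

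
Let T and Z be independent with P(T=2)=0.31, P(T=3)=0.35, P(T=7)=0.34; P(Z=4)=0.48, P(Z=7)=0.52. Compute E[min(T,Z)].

3.5604

E[min(T,Z)] = Σ_t Σ_z min(t,z) · P(T=t)P(Z=z)
 = 2·0.1488 + 2·0.1612 + 3·0.168 + 3·0.182 + 4·0.1632 + 7·0.1768
 = 0.2976 + 0.3224 + 0.504 + 0.546 + 0.6528 + 1.2376
 = 3.5604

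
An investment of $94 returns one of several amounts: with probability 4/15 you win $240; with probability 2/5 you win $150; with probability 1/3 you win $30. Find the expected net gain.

E[payout] = 240·4/15 + 150·2/5 + 30·1/3
 = 64 + 60 + 10
 = 134
Net = 134 - 94 = 40

40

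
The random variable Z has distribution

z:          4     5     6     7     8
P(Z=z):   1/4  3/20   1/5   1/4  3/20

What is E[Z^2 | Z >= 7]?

54.625

P(Z >= 7) = 1/4 + 3/20 = 2/5.
E[Z^2 | Z >= 7] = [49·1/4 + 64·3/20] / (2/5)
 = 437/20 / (2/5)
 = 437/8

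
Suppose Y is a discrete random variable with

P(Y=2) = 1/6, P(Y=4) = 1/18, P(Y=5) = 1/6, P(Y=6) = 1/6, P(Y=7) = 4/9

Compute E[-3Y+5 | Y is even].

-7

P(Y is even) = 1/6 + 1/18 + 1/6 = 7/18.
E[-3Y+5 | Y is even] = [(-1)·1/6 + (-7)·1/18 + (-13)·1/6] / (7/18)
 = -49/18 / (7/18)
 = -7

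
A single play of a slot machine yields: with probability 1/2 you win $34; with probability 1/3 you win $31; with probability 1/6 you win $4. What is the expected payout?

28

E[payout] = 34·1/2 + 31·1/3 + 4·1/6
 = 17 + 31/3 + 2/3
 = 28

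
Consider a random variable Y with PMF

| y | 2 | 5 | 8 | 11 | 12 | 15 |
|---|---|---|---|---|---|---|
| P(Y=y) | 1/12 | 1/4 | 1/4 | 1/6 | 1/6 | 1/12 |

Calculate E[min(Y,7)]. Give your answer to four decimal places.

6.0833

E[min(Y,7)] = Σ min(y,7)·P(Y=y)
 = 2·1/12 + 5·1/4 + 7·1/4 + 7·1/6 + 7·1/6 + 7·1/12
 = 1/6 + 5/4 + 7/4 + 7/6 + 7/6 + 7/12
 = 73/12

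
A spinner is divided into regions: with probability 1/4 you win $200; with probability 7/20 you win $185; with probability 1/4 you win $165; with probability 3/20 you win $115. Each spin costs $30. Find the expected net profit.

E[payout] = 200·1/4 + 185·7/20 + 165·1/4 + 115·3/20
 = 50 + 259/4 + 165/4 + 69/4
 = 693/4
Net = 693/4 - 30 = 573/4

143.25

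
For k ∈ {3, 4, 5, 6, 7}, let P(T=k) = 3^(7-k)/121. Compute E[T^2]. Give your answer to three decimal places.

E[T^2] = Σ t^2·P(T=t)
 = 9·81/121 + 16·27/121 + 25·9/121 + 36·3/121 + 49·1/121
 = 729/121 + 432/121 + 225/121 + 108/121 + 49/121
 = 1543/121

12.752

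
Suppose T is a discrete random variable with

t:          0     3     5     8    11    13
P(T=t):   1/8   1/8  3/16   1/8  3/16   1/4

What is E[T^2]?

E[T^2] = Σ t^2·P(T=t)
 = 0·1/8 + 9·1/8 + 25·3/16 + 64·1/8 + 121·3/16 + 169·1/4
 = 0 + 9/8 + 75/16 + 8 + 363/16 + 169/4
 = 315/4

78.75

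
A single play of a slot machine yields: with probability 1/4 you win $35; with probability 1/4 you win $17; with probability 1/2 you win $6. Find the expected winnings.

16

E[payout] = 35·1/4 + 17·1/4 + 6·1/2
 = 35/4 + 17/4 + 3
 = 16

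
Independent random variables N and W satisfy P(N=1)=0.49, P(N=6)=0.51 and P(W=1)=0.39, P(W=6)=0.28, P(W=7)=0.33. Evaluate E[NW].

E[NW] = Σ_n Σ_w nw · P(N=n)P(W=w)
 = 1·0.1911 + 6·0.1372 + 7·0.1617 + 6·0.1989 + 36·0.1428 + 42·0.1683
 = 0.1911 + 0.8232 + 1.1319 + 1.1934 + 5.1408 + 7.0686
 = 15.549

15.549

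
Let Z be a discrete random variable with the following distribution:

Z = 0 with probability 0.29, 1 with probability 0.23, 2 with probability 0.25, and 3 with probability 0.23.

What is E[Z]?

1.42

E[Z] = Σ z·P(Z=z)
 = 0·0.29 + 1·0.23 + 2·0.25 + 3·0.23
 = 0 + 0.23 + 0.5 + 0.69
 = 1.42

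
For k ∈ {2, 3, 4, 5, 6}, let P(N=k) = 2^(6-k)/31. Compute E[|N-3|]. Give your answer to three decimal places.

0.871

E[|N-3|] = Σ |n-3|·P(N=n)
 = 1·16/31 + 0·8/31 + 1·4/31 + 2·2/31 + 3·1/31
 = 16/31 + 0 + 4/31 + 4/31 + 3/31
 = 27/31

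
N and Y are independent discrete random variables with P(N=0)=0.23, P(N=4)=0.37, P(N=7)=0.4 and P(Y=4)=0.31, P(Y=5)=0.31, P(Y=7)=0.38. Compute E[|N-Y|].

E[|N-Y|] = Σ_n Σ_y |n-y| · P(N=n)P(Y=y)
 = 4·0.0713 + 5·0.0713 + 7·0.0874 + 0·0.1147 + 1·0.1147 + 3·0.1406 + 3·0.124 + 2·0.124 + 0·0.152
 = 0.2852 + 0.3565 + 0.6118 + 0 + 0.1147 + 0.4218 + 0.372 + 0.248 + 0
 = 2.41

2.41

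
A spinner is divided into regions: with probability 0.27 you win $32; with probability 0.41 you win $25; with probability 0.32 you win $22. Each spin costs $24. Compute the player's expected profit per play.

E[payout] = 32·0.27 + 25·0.41 + 22·0.32
 = 8.64 + 10.25 + 7.04
 = 25.93
Net = 25.93 - 24 = 1.93

1.93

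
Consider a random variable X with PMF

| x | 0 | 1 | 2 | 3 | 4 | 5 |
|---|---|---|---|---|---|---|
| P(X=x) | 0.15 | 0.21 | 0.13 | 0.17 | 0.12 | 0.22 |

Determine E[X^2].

E[X^2] = Σ x^2·P(X=x)
 = 0·0.15 + 1·0.21 + 4·0.13 + 9·0.17 + 16·0.12 + 25·0.22
 = 0 + 0.21 + 0.52 + 1.53 + 1.92 + 5.5
 = 9.68

9.68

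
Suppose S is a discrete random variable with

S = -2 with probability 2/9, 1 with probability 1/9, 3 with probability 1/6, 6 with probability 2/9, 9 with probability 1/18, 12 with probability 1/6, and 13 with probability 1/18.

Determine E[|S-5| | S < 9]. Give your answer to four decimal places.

P(S < 9) = 2/9 + 1/9 + 1/6 + 2/9 = 13/18.
E[|S-5| | S < 9] = [7·2/9 + 4·1/9 + 2·1/6 + 1·2/9] / (13/18)
 = 23/9 / (13/18)
 = 46/13

3.5385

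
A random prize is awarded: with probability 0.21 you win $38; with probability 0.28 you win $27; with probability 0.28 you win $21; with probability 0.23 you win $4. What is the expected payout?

22.34

E[payout] = 38·0.21 + 27·0.28 + 21·0.28 + 4·0.23
 = 7.98 + 7.56 + 5.88 + 0.92
 = 22.34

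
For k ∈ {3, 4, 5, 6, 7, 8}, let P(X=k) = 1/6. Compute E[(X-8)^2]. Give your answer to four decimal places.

E[(X-8)^2] = Σ (x-8)^2·P(X=x)
 = 25·1/6 + 16·1/6 + 9·1/6 + 4·1/6 + 1·1/6 + 0·1/6
 = 25/6 + 8/3 + 3/2 + 2/3 + 1/6 + 0
 = 55/6

9.1667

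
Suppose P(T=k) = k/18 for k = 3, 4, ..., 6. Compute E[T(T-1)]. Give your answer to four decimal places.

E[T(T-1)] = Σ t(t-1)·P(T=t)
 = 6·1/6 + 12·2/9 + 20·5/18 + 30·1/3
 = 1 + 8/3 + 50/9 + 10
 = 173/9

19.2222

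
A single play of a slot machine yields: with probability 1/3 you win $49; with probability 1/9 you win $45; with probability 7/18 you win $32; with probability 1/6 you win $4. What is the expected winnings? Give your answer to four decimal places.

E[payout] = 49·1/3 + 45·1/9 + 32·7/18 + 4·1/6
 = 49/3 + 5 + 112/9 + 2/3
 = 310/9

34.4444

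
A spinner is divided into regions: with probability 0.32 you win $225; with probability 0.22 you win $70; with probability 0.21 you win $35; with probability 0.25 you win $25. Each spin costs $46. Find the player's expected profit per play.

E[payout] = 225·0.32 + 70·0.22 + 35·0.21 + 25·0.25
 = 72 + 15.4 + 7.35 + 6.25
 = 101
Net = 101 - 46 = 55

55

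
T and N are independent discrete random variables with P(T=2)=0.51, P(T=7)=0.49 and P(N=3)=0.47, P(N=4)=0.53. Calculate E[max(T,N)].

E[max(T,N)] = Σ_t Σ_n max(t,n) · P(T=t)P(N=n)
 = 3·0.2397 + 4·0.2703 + 7·0.2303 + 7·0.2597
 = 0.7191 + 1.0812 + 1.6121 + 1.8179
 = 5.2303

5.2303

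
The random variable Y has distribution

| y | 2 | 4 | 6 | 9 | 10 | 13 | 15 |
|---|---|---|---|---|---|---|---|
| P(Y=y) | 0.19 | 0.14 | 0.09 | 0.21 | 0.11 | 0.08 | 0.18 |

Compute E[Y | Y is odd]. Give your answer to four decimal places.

11.9787

P(Y is odd) = 0.21 + 0.08 + 0.18 = 0.47.
E[Y | Y is odd] = [9·0.21 + 13·0.08 + 15·0.18] / 0.47
 = 5.63 / 0.47
 = 563/47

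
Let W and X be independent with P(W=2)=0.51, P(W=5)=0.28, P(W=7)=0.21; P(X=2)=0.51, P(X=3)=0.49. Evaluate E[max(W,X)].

E[max(W,X)] = Σ_w Σ_x max(w,x) · P(W=w)P(X=x)
 = 2·0.2601 + 3·0.2499 + 5·0.1428 + 5·0.1372 + 7·0.1071 + 7·0.1029
 = 0.5202 + 0.7497 + 0.714 + 0.686 + 0.7497 + 0.7203
 = 4.1399

4.1399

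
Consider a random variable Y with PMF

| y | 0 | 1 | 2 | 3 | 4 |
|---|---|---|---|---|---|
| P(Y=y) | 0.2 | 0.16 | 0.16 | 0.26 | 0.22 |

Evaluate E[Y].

2.14

E[Y] = Σ y·P(Y=y)
 = 0·0.2 + 1·0.16 + 2·0.16 + 3·0.26 + 4·0.22
 = 0 + 0.16 + 0.32 + 0.78 + 0.88
 = 2.14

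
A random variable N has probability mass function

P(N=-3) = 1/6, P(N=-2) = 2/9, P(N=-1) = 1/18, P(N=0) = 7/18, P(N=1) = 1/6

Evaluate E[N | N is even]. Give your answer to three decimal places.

P(N is even) = 2/9 + 7/18 = 11/18.
E[N | N is even] = [(-2)·2/9 + 0·7/18] / (11/18)
 = -4/9 / (11/18)
 = -8/11

-0.727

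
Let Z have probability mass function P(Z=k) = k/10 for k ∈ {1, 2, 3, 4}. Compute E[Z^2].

E[Z^2] = Σ z^2·P(Z=z)
 = 1·1/10 + 4·1/5 + 9·3/10 + 16·2/5
 = 1/10 + 4/5 + 27/10 + 32/5
 = 10

10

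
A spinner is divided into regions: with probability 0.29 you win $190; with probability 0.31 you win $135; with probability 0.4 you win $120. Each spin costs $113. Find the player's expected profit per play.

E[payout] = 190·0.29 + 135·0.31 + 120·0.4
 = 55.1 + 41.85 + 48
 = 144.95
Net = 144.95 - 113 = 31.95

31.95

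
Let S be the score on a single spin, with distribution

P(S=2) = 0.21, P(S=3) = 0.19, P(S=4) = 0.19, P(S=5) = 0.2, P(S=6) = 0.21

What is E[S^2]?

18.15

E[S^2] = Σ s^2·P(S=s)
 = 4·0.21 + 9·0.19 + 16·0.19 + 25·0.2 + 36·0.21
 = 0.84 + 1.71 + 3.04 + 5 + 7.56
 = 18.15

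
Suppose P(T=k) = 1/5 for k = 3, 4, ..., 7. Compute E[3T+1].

E[3T+1] = Σ (3t+1)·P(T=t)
 = 10·1/5 + 13·1/5 + 16·1/5 + 19·1/5 + 22·1/5
 = 2 + 13/5 + 16/5 + 19/5 + 22/5
 = 16

16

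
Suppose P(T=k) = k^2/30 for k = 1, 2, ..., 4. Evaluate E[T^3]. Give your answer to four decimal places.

E[T^3] = Σ t^3·P(T=t)
 = 1·1/30 + 8·2/15 + 27·3/10 + 64·8/15
 = 1/30 + 16/15 + 81/10 + 512/15
 = 130/3

43.3333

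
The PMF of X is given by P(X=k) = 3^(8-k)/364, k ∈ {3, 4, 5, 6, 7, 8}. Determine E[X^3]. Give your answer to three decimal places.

E[X^3] = Σ x^3·P(X=x)
 = 27·243/364 + 64·81/364 + 125·27/364 + 216·9/364 + 343·3/364 + 512·1/364
 = 6561/364 + 1296/91 + 3375/364 + 486/91 + 147/52 + 128/91
 = 18605/364

51.113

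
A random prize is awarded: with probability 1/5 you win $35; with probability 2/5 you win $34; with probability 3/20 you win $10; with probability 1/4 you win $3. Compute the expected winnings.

E[payout] = 35·1/5 + 34·2/5 + 10·3/20 + 3·1/4
 = 7 + 68/5 + 3/2 + 3/4
 = 457/20

22.85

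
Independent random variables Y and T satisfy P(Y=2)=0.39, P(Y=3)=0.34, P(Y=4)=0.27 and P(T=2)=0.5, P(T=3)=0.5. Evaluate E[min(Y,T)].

E[min(Y,T)] = Σ_y Σ_t min(y,t) · P(Y=y)P(T=t)
 = 2·0.195 + 2·0.195 + 2·0.17 + 3·0.17 + 2·0.135 + 3·0.135
 = 0.39 + 0.39 + 0.34 + 0.51 + 0.27 + 0.405
 = 2.305

2.305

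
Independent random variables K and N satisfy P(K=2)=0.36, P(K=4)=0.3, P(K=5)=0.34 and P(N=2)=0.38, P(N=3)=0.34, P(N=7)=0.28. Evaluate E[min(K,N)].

E[min(K,N)] = Σ_k Σ_n min(k,n) · P(K=k)P(N=n)
 = 2·0.1368 + 2·0.1224 + 2·0.1008 + 2·0.114 + 3·0.102 + 4·0.084 + 2·0.1292 + 3·0.1156 + 5·0.0952
 = 0.2736 + 0.2448 + 0.2016 + 0.228 + 0.306 + 0.336 + 0.2584 + 0.3468 + 0.476
 = 2.6712

2.6712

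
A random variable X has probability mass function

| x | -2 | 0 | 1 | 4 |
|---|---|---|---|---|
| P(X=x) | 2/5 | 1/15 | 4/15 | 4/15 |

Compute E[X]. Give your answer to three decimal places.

0.533

E[X] = Σ x·P(X=x)
 = (-2)·2/5 + 0·1/15 + 1·4/15 + 4·4/15
 = (-4/5) + 0 + 4/15 + 16/15
 = 8/15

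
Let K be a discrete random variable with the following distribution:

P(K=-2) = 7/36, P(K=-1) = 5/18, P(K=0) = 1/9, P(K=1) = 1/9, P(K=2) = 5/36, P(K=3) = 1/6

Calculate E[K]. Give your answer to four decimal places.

0.2222

E[K] = Σ k·P(K=k)
 = (-2)·7/36 + (-1)·5/18 + 0·1/9 + 1·1/9 + 2·5/36 + 3·1/6
 = (-7/18) + (-5/18) + 0 + 1/9 + 5/18 + 1/2
 = 2/9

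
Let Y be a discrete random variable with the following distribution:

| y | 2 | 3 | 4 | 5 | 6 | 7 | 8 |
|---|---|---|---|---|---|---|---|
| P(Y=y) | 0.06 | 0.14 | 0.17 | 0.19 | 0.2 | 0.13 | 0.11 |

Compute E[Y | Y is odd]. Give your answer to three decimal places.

4.957

P(Y is odd) = 0.14 + 0.19 + 0.13 = 0.46.
E[Y | Y is odd] = [3·0.14 + 5·0.19 + 7·0.13] / 0.46
 = 2.28 / 0.46
 = 114/23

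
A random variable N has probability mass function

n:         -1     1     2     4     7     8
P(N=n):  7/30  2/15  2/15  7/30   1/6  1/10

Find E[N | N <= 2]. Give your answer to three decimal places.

P(N <= 2) = 7/30 + 2/15 + 2/15 = 1/2.
E[N | N <= 2] = [(-1)·7/30 + 1·2/15 + 2·2/15] / (1/2)
 = 1/6 / (1/2)
 = 1/3

0.333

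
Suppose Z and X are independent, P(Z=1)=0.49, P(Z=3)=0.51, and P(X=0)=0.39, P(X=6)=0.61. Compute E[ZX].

7.3932

E[ZX] = Σ_z Σ_x zx · P(Z=z)P(X=x)
 = 0·0.1911 + 6·0.2989 + 0·0.1989 + 18·0.3111
 = 0 + 1.7934 + 0 + 5.5998
 = 7.3932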